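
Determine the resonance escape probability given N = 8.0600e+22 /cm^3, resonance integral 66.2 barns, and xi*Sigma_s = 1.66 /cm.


p = exp(-N * I * 1e-24 / (xi*Sigma_s))
p = exp(-8.0600e+22 * 66.2 * 1e-24 / 1.66)
p = 0.040184

0.040184


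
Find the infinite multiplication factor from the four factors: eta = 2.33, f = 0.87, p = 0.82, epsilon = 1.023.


k_inf = eta * f * p * epsilon
k_inf = 2.33 * 0.87 * 0.82 * 1.023
k_inf = 1.7005

1.7005


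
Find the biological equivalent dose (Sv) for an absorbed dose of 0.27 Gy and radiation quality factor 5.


H = D * Q
H = 0.27 * 5
H = 1.3500 Sv

1.3500


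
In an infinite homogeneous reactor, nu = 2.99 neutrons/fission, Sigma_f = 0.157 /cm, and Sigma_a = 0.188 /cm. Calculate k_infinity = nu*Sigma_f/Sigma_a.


k_inf = nu * Sigma_f / Sigma_a
k_inf = 2.99 * 0.157 / 0.188
k_inf = 2.4970

2.4970


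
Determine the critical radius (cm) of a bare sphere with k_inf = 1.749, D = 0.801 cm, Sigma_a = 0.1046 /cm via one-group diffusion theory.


L^2 = D / Sigma_a = 0.801 / 0.1046 = 7.657744 cm^2
B_m^2 = (k_inf - 1) / L^2 = (1.749 - 1) / 7.657744 = 0.09780949 /cm^2
For a bare sphere: B_g = pi/R, so R_c = pi / sqrt(B_m^2)
R_c = pi / sqrt(0.09780949) = 10.045 cm

10.045


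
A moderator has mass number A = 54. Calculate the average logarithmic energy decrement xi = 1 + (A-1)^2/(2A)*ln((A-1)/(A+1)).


xi = 1 + (A-1)^2/(2A) * ln((A-1)/(A+1))
xi = 1 + (54-1)^2/(2*54) * ln((54-1)/(54 +1))
xi = 0.036584

0.036584


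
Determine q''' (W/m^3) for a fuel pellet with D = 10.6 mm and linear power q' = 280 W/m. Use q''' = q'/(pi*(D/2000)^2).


r = D / 2 / 1000 = 10.6 / 2 / 1000 = 0.0053 m
q''' = q' / (pi * r^2)
q''' = 280 / (pi * 0.0053^2)
q''' = 3.1729e+06 W/m^3

3.1729e+06


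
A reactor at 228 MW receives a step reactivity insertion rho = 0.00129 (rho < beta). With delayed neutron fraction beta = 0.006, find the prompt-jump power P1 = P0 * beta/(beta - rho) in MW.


P1/P0 = beta / (beta - rho)
P1/P0 = 0.006 / (0.006 - 0.00129) = 1.273885
P1 = 228 * 1.273885 = 290.45 MW

290.45


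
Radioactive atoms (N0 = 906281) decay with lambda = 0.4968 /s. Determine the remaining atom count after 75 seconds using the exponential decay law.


N = N0 * exp(-lambda * t)
N = 906281 * exp(-0.4968 * 75)
N = 5.9628e-11

5.9628e-11


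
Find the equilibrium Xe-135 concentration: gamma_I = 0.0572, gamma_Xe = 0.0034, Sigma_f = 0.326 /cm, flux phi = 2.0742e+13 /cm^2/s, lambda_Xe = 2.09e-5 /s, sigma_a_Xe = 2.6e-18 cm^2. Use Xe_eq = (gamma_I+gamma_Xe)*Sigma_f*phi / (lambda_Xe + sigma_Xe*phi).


Xe_eq = (gamma_I + gamma_Xe) * Sigma_f * phi / (lambda_Xe + sigma_Xe * phi)
Numerator = (0.0572 + 0.0034) * 0.326 * 2.0742e+13 = 4.097707e+11
Denominator = 2.09e-5 + 2.6e-18 * 2.0742e+13 = 7.482920e-05
Xe_eq = 4.097707e+11 / 7.482920e-05 = 5.4761e+15 /cm^3

5.4761e+15


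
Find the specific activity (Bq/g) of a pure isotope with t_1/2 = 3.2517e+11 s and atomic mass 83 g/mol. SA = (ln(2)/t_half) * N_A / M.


lambda = ln(2) / t_half = ln(2) / 3.2517e+11 = 2.131646e-12 /s
SA = lambda * N_A / M
SA = 2.131646e-12 * 6.022e23 / 83
SA = 1.5466e+10 Bq/g

1.5466e+10


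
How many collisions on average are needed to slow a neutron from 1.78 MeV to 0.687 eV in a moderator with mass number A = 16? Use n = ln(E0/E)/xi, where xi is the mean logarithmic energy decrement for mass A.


xi = 1 + (A-1)^2/(2A)*ln((A-1)/(A+1)) = 0.1199467 (for A = 16)
n = ln(E0/E) / xi
n = ln(1.78e6 / 0.687) / 0.1199467
n = ln(2.590975e+06) / 0.1199467 = 123.12

123.12


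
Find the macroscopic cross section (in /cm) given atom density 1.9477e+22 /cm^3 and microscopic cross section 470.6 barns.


Sigma = N * sigma_barns * 1e-24
Sigma = 1.9477e+22 * 470.6 * 1e-24
Sigma = 9.1659 /cm

9.1659


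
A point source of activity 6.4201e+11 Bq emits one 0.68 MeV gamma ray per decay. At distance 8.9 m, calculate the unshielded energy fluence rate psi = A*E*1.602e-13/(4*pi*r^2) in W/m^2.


psi = A * E * 1.602e-13 / (4*pi*r^2)
psi = 6.4201e+11 * 0.68 * 1.602e-13 / (4*pi*8.9^2)
psi = 7.0262e-05 W/m^2

7.0262e-05


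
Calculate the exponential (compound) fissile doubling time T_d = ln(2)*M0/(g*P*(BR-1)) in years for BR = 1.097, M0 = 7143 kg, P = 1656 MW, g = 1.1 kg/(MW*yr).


Breeding gain G = BR - 1 = 1.097 - 1 = 0.097
Fissile production rate = g * P * G = 1.1 * 1656 * 0.097 = 176.6952 kg/yr
T_d = ln(2) * M0 / (g * P * G)
T_d = ln(2) * 7143 / 176.6952 = 28.021 yr

28.021


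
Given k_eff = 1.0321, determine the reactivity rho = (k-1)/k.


rho = (k_eff - 1) / k_eff
rho = (1.0321 - 1) / 1.0321
rho = 0.031102

0.031102


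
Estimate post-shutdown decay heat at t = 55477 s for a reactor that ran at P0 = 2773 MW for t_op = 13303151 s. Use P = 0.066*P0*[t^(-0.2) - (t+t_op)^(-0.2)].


P/P0 = 0.066 * [t^(-0.2) - (t + t_op)^(-0.2)]
P/P0 = 0.066 * [55477^(-0.2) - (55477 + 13303151)^(-0.2)]
P/P0 = 0.066 * [0.1125064 - 0.03757056] = 0.004945765
P = 2773 * 0.004945765 = 13.715 MW

13.715


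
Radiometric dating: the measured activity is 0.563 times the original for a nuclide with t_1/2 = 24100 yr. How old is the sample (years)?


lambda = ln(2) / t_half = ln(2) / 24100 = 2.876129e-05 /yr
t = -ln(A/A0) / lambda
t = -ln(0.563) / 2.876129e-05
t = 19974 yr

19974


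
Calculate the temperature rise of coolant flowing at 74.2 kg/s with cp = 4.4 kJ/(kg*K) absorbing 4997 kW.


dT = Q / (m_dot * cp)
dT = 4997 / (74.2 * 4.4)
dT = 15.306 C

15.306


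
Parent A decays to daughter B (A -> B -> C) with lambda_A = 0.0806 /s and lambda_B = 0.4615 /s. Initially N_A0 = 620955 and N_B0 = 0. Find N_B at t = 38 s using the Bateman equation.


N_B(t) = lambda_A * N_A0 / (lambda_B - lambda_A) * [exp(-lambda_A*t) - exp(-lambda_B*t)]
exp(-0.0806*38) = 0.04675659; exp(-0.4615*38) = 2.419790e-08
N_B = 0.0806 * 620955 / (0.4615 - 0.0806) * (0.04675659 - 2.419790e-08)
N_B = 6143.7

6143.7


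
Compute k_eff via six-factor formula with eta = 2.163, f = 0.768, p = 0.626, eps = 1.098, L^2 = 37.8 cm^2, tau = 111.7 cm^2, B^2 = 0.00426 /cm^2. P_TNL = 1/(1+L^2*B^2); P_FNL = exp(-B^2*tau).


k_inf = eta*f*p*eps = 2.163*0.768*0.626*1.098 = 1.141812
P_TNL = 1/(1 + L^2*B^2) = 1/(1 + 37.8*0.00426) = 0.8613057
P_FNL = exp(-B^2*tau) = exp(-0.00426*111.7) = 0.6213616
k_eff = k_inf * P_TNL * P_FNL = 1.141812 * 0.8613057 * 0.6213616
k_eff = 0.61108

0.61108


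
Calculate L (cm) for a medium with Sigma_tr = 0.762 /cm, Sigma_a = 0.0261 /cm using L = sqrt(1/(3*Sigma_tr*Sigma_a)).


D = 1 / (3 * Sigma_tr) = 1 / (3 * 0.762) = 0.4374453 cm
L = sqrt(D / Sigma_a)
L = sqrt(0.4374453 / 0.0261)
L = 4.0939 cm

4.0939


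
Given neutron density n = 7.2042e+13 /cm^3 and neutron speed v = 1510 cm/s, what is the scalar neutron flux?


phi = n * v
phi = 7.2042e+13 * 1510
phi = 1.0878e+17 /cm^2/s

1.0878e+17


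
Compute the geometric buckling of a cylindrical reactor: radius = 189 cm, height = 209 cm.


B^2 = (2.405/R)^2 + (pi/H)^2
B^2 = (2.405/189)^2 + (pi/209)^2
B^2 = 3.8787e-04 /cm^2

3.8787e-04


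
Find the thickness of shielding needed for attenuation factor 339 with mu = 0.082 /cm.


x = ln(factor) / mu
x = ln(339) / 0.082
x = 71.049 cm

71.049


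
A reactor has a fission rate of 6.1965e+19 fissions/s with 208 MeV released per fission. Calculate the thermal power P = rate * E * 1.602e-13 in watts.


P = fission_rate * E_MeV * 1.602e-13
P = 6.1965e+19 * 208 * 1.602e-13
P = 2.0648e+09 W

2.0648e+09


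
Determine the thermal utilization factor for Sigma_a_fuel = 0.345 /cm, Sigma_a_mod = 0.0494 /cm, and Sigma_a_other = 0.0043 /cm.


f = Sigma_a_fuel / (Sigma_a_fuel + Sigma_a_mod + Sigma_a_other)
f = 0.345 / (0.345 + 0.0494 + 0.0043)
f = 0.86531

0.86531


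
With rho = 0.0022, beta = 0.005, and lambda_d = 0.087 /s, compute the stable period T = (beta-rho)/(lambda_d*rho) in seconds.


T = (beta - rho) / (lambda_d * rho)
T = (0.005 - 0.0022) / (0.087 * 0.0022)
T = 14.629 s

14.629


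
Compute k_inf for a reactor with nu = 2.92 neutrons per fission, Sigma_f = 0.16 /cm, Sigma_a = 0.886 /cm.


k_inf = nu * Sigma_f / Sigma_a
k_inf = 2.92 * 0.16 / 0.886
k_inf = 0.52731

0.52731


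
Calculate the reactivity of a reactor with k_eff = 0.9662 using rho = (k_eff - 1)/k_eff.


rho = (k_eff - 1) / k_eff
rho = (0.9662 - 1) / 0.9662
rho = -0.034982

-0.034982


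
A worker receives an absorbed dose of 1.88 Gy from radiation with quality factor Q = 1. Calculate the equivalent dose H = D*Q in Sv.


H = D * Q
H = 1.88 * 1
H = 1.8800 Sv

1.8800


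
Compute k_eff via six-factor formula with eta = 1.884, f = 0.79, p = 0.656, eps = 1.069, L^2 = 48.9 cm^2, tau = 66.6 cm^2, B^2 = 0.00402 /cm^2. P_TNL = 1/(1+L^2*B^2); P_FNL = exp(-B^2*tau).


k_inf = eta*f*p*eps = 1.884*0.79*0.656*1.069 = 1.043733
P_TNL = 1/(1 + L^2*B^2) = 1/(1 + 48.9*0.00402) = 0.8357165
P_FNL = exp(-B^2*tau) = exp(-0.00402*66.6) = 0.7651128
k_eff = k_inf * P_TNL * P_FNL = 1.043733 * 0.8357165 * 0.7651128
k_eff = 0.66738

0.66738


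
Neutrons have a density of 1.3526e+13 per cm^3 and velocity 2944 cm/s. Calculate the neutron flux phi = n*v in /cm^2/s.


phi = n * v
phi = 1.3526e+13 * 2944
phi = 3.9821e+16 /cm^2/s

3.9821e+16


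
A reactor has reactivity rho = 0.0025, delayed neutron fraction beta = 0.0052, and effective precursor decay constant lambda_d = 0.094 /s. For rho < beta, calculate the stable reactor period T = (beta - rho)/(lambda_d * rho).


T = (beta - rho) / (lambda_d * rho)
T = (0.0052 - 0.0025) / (0.094 * 0.0025)
T = 11.489 s

11.489


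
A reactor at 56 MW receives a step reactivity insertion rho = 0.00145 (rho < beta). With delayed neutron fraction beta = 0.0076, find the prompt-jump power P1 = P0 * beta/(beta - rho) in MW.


P1/P0 = beta / (beta - rho)
P1/P0 = 0.0076 / (0.0076 - 0.00145) = 1.235772
P1 = 56 * 1.235772 = 69.203 MW

69.203


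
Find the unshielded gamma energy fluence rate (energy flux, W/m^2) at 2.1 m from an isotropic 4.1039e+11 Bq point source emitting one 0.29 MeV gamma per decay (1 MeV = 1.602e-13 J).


psi = A * E * 1.602e-13 / (4*pi*r^2)
psi = 4.1039e+11 * 0.29 * 1.602e-13 / (4*pi*2.1^2)
psi = 3.4404e-04 W/m^2

3.4404e-04


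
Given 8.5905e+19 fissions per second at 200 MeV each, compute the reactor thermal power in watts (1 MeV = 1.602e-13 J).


P = fission_rate * E_MeV * 1.602e-13
P = 8.5905e+19 * 200 * 1.602e-13
P = 2.7524e+09 W

2.7524e+09


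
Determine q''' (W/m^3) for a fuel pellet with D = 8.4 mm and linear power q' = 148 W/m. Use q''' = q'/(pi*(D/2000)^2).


r = D / 2 / 1000 = 8.4 / 2 / 1000 = 0.0042 m
q''' = q' / (pi * r^2)
q''' = 148 / (pi * 0.0042^2)
q''' = 2.6706e+06 W/m^3

2.6706e+06


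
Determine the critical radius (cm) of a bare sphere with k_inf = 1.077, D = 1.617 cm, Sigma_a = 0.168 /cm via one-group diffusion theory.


L^2 = D / Sigma_a = 1.617 / 0.168 = 9.625000 cm^2
B_m^2 = (k_inf - 1) / L^2 = (1.077 - 1) / 9.625000 = 0.008000000 /cm^2
For a bare sphere: B_g = pi/R, so R_c = pi / sqrt(B_m^2)
R_c = pi / sqrt(0.008000000) = 35.124 cm

35.124


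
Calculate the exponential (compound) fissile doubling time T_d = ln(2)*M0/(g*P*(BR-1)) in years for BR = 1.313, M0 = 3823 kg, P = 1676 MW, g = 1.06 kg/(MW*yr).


Breeding gain G = BR - 1 = 1.313 - 1 = 0.313
Fissile production rate = g * P * G = 1.06 * 1676 * 0.313 = 556.06328 kg/yr
T_d = ln(2) * M0 / (g * P * G)
T_d = ln(2) * 3823 / 556.06328 = 4.7655 yr

4.7655


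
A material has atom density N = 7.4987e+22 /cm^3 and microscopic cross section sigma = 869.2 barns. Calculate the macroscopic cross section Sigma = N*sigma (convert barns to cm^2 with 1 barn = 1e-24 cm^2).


Sigma = N * sigma_barns * 1e-24
Sigma = 7.4987e+22 * 869.2 * 1e-24
Sigma = 65.179 /cm

65.179


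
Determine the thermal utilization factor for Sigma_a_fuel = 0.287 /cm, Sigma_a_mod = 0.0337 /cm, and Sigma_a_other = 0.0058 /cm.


f = Sigma_a_fuel / (Sigma_a_fuel + Sigma_a_mod + Sigma_a_other)
f = 0.287 / (0.287 + 0.0337 + 0.0058)
f = 0.87902

0.87902


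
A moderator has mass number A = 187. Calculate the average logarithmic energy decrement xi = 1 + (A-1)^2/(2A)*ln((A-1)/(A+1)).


xi = 1 + (A-1)^2/(2A) * ln((A-1)/(A+1))
xi = 1 + (187-1)^2/(2*187) * ln((187-1)/(187 +1))
xi = 0.010657

0.010657


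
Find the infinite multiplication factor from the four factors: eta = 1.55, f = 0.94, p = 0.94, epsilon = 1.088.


k_inf = eta * f * p * epsilon
k_inf = 1.55 * 0.94 * 0.94 * 1.088
k_inf = 1.4901

1.4901


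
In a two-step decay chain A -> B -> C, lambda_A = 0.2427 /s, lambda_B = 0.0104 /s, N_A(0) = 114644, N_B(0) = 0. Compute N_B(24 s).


N_B(t) = lambda_A * N_A0 / (lambda_B - lambda_A) * [exp(-lambda_A*t) - exp(-lambda_B*t)]
exp(-0.2427*24) = 0.002953395; exp(-0.0104*24) = 0.7791124
N_B = 0.2427 * 114644 / (0.0104 - 0.2427) * (0.002953395 - 0.7791124)
N_B = 92966

92966


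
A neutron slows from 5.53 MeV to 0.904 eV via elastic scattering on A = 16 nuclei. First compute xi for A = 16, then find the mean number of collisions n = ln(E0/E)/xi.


xi = 1 + (A-1)^2/(2A)*ln((A-1)/(A+1)) = 0.1199467 (for A = 16)
n = ln(E0/E) / xi
n = ln(5.53e6 / 0.904) / 0.1199467
n = ln(6.117257e+06) / 0.1199467 = 130.28

130.28


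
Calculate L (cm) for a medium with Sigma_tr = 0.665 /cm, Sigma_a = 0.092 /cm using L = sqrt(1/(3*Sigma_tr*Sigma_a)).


D = 1 / (3 * Sigma_tr) = 1 / (3 * 0.665) = 0.5012531 cm
L = sqrt(D / Sigma_a)
L = sqrt(0.5012531 / 0.092)
L = 2.3342 cm

2.3342


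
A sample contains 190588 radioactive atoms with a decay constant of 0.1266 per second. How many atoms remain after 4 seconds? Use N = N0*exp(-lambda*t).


N = N0 * exp(-lambda * t)
N = 190588 * exp(-0.1266 * 4)
N = 114860

114860


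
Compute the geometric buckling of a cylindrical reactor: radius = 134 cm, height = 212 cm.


B^2 = (2.405/R)^2 + (pi/H)^2
B^2 = (2.405/134)^2 + (pi/212)^2
B^2 = 5.4172e-04 /cm^2

5.4172e-04


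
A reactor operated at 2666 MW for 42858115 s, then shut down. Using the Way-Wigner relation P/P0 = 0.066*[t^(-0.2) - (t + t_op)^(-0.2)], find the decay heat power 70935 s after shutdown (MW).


P/P0 = 0.066 * [t^(-0.2) - (t + t_op)^(-0.2)]
P/P0 = 0.066 * [70935^(-0.2) - (70935 + 42858115)^(-0.2)]
P/P0 = 0.066 * [0.1071095 - 0.02974745] = 0.005105895
P = 2666 * 0.005105895 = 13.612 MW

13.612


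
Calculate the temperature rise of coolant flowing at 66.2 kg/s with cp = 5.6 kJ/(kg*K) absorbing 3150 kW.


dT = Q / (m_dot * cp)
dT = 3150 / (66.2 * 5.6)
dT = 8.4970 C

8.4970


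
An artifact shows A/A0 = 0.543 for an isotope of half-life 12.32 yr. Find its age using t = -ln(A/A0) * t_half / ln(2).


lambda = ln(2) / t_half = ln(2) / 12.32 = 0.05626195 /yr
t = -ln(A/A0) / lambda
t = -ln(0.543) / 0.05626195
t = 10.854 yr

10.854


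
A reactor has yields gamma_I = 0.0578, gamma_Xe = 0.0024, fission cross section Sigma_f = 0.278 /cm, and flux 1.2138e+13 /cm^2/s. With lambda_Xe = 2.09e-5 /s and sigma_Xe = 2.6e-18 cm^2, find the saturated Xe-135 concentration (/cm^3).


Xe_eq = (gamma_I + gamma_Xe) * Sigma_f * phi / (lambda_Xe + sigma_Xe * phi)
Numerator = (0.0578 + 0.0024) * 0.278 * 1.2138e+13 = 2.031367e+11
Denominator = 2.09e-5 + 2.6e-18 * 1.2138e+13 = 5.245880e-05
Xe_eq = 2.031367e+11 / 5.245880e-05 = 3.8723e+15 /cm^3

3.8723e+15


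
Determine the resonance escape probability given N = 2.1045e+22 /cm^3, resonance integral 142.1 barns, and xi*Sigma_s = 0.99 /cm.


p = exp(-N * I * 1e-24 / (xi*Sigma_s))
p = exp(-2.1045e+22 * 142.1 * 1e-24 / 0.99)
p = 0.048767

0.048767


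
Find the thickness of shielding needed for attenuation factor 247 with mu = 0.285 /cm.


x = ln(factor) / mu
x = ln(247) / 0.285
x = 19.331 cm

19.331


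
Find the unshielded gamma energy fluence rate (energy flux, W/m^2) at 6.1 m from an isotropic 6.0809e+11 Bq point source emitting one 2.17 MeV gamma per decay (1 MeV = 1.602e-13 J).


psi = A * E * 1.602e-13 / (4*pi*r^2)
psi = 6.0809e+11 * 2.17 * 1.602e-13 / (4*pi*6.1^2)
psi = 4.5209e-04 W/m^2

4.5209e-04


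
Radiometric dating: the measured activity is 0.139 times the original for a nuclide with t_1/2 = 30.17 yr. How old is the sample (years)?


lambda = ln(2) / t_half = ln(2) / 30.17 = 0.02297472 /yr
t = -ln(A/A0) / lambda
t = -ln(0.139) / 0.02297472
t = 85.889 yr

85.889


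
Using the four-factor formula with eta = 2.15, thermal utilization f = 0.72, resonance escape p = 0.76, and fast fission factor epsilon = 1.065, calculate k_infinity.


k_inf = eta * f * p * epsilon
k_inf = 2.15 * 0.72 * 0.76 * 1.065
k_inf = 1.2530

1.2530


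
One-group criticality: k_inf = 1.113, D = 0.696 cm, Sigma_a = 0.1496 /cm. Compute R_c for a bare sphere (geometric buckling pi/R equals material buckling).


L^2 = D / Sigma_a = 0.696 / 0.1496 = 4.652406 cm^2
B_m^2 = (k_inf - 1) / L^2 = (1.113 - 1) / 4.652406 = 0.02428851 /cm^2
For a bare sphere: B_g = pi/R, so R_c = pi / sqrt(B_m^2)
R_c = pi / sqrt(0.02428851) = 20.158 cm

20.158


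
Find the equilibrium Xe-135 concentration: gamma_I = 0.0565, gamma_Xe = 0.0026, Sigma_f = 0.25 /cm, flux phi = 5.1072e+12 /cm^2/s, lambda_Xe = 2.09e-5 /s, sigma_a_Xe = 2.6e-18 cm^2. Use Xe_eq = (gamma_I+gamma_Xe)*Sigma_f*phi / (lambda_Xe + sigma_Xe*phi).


Xe_eq = (gamma_I + gamma_Xe) * Sigma_f * phi / (lambda_Xe + sigma_Xe * phi)
Numerator = (0.0565 + 0.0026) * 0.25 * 5.1072e+12 = 7.545888e+10
Denominator = 2.09e-5 + 2.6e-18 * 5.1072e+12 = 3.417872e-05
Xe_eq = 7.545888e+10 / 3.417872e-05 = 2.2078e+15 /cm^3

2.2078e+15


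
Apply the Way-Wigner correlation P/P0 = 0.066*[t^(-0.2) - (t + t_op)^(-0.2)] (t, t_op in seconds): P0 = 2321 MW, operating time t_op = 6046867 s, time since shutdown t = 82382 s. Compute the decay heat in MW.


P/P0 = 0.066 * [t^(-0.2) - (t + t_op)^(-0.2)]
P/P0 = 0.066 * [82382^(-0.2) - (82382 + 6046867)^(-0.2)]
P/P0 = 0.066 * [0.1039522 - 0.04390546] = 0.003963085
P = 2321 * 0.003963085 = 9.1983 MW

9.1983


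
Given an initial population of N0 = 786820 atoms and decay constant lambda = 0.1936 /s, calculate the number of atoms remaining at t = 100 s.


N = N0 * exp(-lambda * t)
N = 786820 * exp(-0.1936 * 100)
N = 0.0030756

0.0030756


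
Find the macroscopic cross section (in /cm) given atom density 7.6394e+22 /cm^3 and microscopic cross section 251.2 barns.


Sigma = N * sigma_barns * 1e-24
Sigma = 7.6394e+22 * 251.2 * 1e-24
Sigma = 19.190 /cm

19.190


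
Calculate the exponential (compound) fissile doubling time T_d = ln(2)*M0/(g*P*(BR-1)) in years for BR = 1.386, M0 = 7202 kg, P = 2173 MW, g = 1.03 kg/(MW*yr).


Breeding gain G = BR - 1 = 1.386 - 1 = 0.386
Fissile production rate = g * P * G = 1.03 * 2173 * 0.386 = 863.94134 kg/yr
T_d = ln(2) * M0 / (g * P * G)
T_d = ln(2) * 7202 / 863.94134 = 5.7782 yr

5.7782


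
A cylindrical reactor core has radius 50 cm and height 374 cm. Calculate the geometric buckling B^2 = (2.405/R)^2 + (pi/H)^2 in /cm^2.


B^2 = (2.405/R)^2 + (pi/H)^2
B^2 = (2.405/50)^2 + (pi/374)^2
B^2 = 0.0023842 /cm^2

0.0023842


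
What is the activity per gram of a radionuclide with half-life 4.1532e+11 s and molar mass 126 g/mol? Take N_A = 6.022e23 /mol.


lambda = ln(2) / t_half = ln(2) / 4.1532e+11 = 1.668947e-12 /s
SA = lambda * N_A / M
SA = 1.668947e-12 * 6.022e23 / 126
SA = 7.9765e+09 Bq/g

7.9765e+09


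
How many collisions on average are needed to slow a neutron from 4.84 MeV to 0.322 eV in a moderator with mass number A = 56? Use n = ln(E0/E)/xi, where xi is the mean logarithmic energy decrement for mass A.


xi = 1 + (A-1)^2/(2A)*ln((A-1)/(A+1)) = 0.03529286 (for A = 56)
n = ln(E0/E) / xi
n = ln(4.84e6 / 0.322) / 0.03529286
n = ln(1.503106e+07) / 0.03529286 = 468.24

468.24


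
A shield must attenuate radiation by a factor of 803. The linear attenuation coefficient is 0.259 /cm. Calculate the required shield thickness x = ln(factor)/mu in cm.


x = ln(factor) / mu
x = ln(803) / 0.259
x = 25.824 cm

25.824


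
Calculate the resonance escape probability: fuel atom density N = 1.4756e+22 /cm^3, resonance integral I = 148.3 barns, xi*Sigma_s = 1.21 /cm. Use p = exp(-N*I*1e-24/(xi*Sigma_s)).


p = exp(-N * I * 1e-24 / (xi*Sigma_s))
p = exp(-1.4756e+22 * 148.3 * 1e-24 / 1.21)
p = 0.16390

0.16390


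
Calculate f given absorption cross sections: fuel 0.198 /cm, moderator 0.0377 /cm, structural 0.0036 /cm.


f = Sigma_a_fuel / (Sigma_a_fuel + Sigma_a_mod + Sigma_a_other)
f = 0.198 / (0.198 + 0.0377 + 0.0036)
f = 0.82741

0.82741


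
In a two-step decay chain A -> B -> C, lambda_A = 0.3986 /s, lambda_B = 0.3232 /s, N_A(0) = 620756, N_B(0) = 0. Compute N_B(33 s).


N_B(t) = lambda_A * N_A0 / (lambda_B - lambda_A) * [exp(-lambda_A*t) - exp(-lambda_B*t)]
exp(-0.3986*33) = 1.938105e-06; exp(-0.3232*33) = 2.333398e-05
N_B = 0.3986 * 620756 / (0.3232 - 0.3986) * (1.938105e-06 - 2.333398e-05)
N_B = 70.213

70.213


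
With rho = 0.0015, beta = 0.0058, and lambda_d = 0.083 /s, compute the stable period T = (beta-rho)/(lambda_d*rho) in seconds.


T = (beta - rho) / (lambda_d * rho)
T = (0.0058 - 0.0015) / (0.083 * 0.0015)
T = 34.538 s

34.538


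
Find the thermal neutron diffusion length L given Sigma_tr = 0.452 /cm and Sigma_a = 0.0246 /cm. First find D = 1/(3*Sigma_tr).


D = 1 / (3 * Sigma_tr) = 1 / (3 * 0.452) = 0.7374631 cm
L = sqrt(D / Sigma_a)
L = sqrt(0.7374631 / 0.0246)
L = 5.4752 cm

5.4752


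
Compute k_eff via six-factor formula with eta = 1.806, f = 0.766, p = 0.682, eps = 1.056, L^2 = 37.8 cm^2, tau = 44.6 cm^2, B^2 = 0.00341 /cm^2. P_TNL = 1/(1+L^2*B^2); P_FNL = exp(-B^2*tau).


k_inf = eta*f*p*eps = 1.806*0.766*0.682*1.056 = 0.9963107
P_TNL = 1/(1 + L^2*B^2) = 1/(1 + 37.8*0.00341) = 0.8858196
P_FNL = exp(-B^2*tau) = exp(-0.00341*44.6) = 0.8589144
k_eff = k_inf * P_TNL * P_FNL = 0.9963107 * 0.8858196 * 0.8589144
k_eff = 0.75804

0.75804


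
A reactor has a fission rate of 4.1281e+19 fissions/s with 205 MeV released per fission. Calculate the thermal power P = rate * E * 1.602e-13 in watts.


P = fission_rate * E_MeV * 1.602e-13
P = 4.1281e+19 * 205 * 1.602e-13
P = 1.3557e+09 W

1.3557e+09


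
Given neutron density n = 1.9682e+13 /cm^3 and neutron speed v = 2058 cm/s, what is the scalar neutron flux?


phi = n * v
phi = 1.9682e+13 * 2058
phi = 4.0506e+16 /cm^2/s

4.0506e+16


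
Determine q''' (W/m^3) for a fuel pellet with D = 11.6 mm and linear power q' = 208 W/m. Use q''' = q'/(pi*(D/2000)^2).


r = D / 2 / 1000 = 11.6 / 2 / 1000 = 0.0058 m
q''' = q' / (pi * r^2)
q''' = 208 / (pi * 0.0058^2)
q''' = 1.9681e+06 W/m^3

1.9681e+06


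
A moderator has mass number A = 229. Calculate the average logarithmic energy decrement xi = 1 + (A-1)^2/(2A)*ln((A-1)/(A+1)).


xi = 1 + (A-1)^2/(2A) * ln((A-1)/(A+1))
xi = 1 + (229-1)^2/(2*229) * ln((229-1)/(229 +1))
xi = 0.0087083

0.0087083


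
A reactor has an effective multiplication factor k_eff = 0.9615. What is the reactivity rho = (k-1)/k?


rho = (k_eff - 1) / k_eff
rho = (0.9615 - 1) / 0.9615
rho = -0.040042

-0.040042


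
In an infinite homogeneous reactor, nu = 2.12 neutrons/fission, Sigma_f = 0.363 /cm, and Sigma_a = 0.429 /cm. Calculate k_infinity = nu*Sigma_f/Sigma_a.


k_inf = nu * Sigma_f / Sigma_a
k_inf = 2.12 * 0.363 / 0.429
k_inf = 1.7938

1.7938


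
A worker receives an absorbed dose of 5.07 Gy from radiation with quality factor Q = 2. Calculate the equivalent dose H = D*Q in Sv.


H = D * Q
H = 5.07 * 2
H = 10.140 Sv

10.140


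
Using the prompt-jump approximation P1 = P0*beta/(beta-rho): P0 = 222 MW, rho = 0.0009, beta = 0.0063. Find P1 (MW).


P1/P0 = beta / (beta - rho)
P1/P0 = 0.0063 / (0.0063 - 0.0009) = 1.166667
P1 = 222 * 1.166667 = 259.00 MW

259.00


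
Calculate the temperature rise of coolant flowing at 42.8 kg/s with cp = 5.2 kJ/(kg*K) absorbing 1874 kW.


dT = Q / (m_dot * cp)
dT = 1874 / (42.8 * 5.2)
dT = 8.4202 C

8.4202


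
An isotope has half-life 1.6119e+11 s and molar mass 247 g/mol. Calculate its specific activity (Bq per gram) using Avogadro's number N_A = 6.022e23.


lambda = ln(2) / t_half = ln(2) / 1.6119e+11 = 4.300187e-12 /s
SA = lambda * N_A / M
SA = 4.300187e-12 * 6.022e23 / 247
SA = 1.0484e+10 Bq/g

1.0484e+10


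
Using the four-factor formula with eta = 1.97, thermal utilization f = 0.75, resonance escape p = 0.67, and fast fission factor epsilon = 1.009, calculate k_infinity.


k_inf = eta * f * p * epsilon
k_inf = 1.97 * 0.75 * 0.67 * 1.009
k_inf = 0.99883

0.99883


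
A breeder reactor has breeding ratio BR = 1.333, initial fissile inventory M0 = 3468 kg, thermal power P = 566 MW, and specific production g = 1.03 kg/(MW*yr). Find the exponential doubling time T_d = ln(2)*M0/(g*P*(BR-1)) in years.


Breeding gain G = BR - 1 = 1.333 - 1 = 0.333
Fissile production rate = g * P * G = 1.03 * 566 * 0.333 = 194.13234 kg/yr
T_d = ln(2) * M0 / (g * P * G)
T_d = ln(2) * 3468 / 194.13234 = 12.382 yr

12.382


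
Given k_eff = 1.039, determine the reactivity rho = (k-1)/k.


rho = (k_eff - 1) / k_eff
rho = (1.039 - 1) / 1.039
rho = 0.037536

0.037536


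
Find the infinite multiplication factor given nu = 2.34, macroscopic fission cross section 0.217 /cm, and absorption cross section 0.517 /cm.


k_inf = nu * Sigma_f / Sigma_a
k_inf = 2.34 * 0.217 / 0.517
k_inf = 0.98217

0.98217


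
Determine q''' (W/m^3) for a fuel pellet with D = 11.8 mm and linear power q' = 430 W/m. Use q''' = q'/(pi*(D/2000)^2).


r = D / 2 / 1000 = 11.8 / 2 / 1000 = 0.0059 m
q''' = q' / (pi * r^2)
q''' = 430 / (pi * 0.0059^2)
q''' = 3.9320e+06 W/m^3

3.9320e+06


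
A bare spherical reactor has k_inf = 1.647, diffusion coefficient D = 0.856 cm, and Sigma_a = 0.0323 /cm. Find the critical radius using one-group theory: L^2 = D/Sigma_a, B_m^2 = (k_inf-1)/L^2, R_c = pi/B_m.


L^2 = D / Sigma_a = 0.856 / 0.0323 = 26.50155 cm^2
B_m^2 = (k_inf - 1) / L^2 = (1.647 - 1) / 26.50155 = 0.02441367 /cm^2
For a bare sphere: B_g = pi/R, so R_c = pi / sqrt(B_m^2)
R_c = pi / sqrt(0.02441367) = 20.106 cm

20.106


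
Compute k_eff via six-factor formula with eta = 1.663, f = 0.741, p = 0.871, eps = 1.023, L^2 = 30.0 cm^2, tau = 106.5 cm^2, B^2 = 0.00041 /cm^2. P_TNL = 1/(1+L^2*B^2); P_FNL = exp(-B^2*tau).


k_inf = eta*f*p*eps = 1.663*0.741*0.871*1.023 = 1.098005
P_TNL = 1/(1 + L^2*B^2) = 1/(1 + 30.0*0.00041) = 0.9878495
P_FNL = exp(-B^2*tau) = exp(-0.00041*106.5) = 0.9572746
k_eff = k_inf * P_TNL * P_FNL = 1.098005 * 0.9878495 * 0.9572746
k_eff = 1.0383

1.0383


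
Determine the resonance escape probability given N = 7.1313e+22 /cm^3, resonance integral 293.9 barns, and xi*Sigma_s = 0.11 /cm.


p = exp(-N * I * 1e-24 / (xi*Sigma_s))
p = exp(-7.1313e+22 * 293.9 * 1e-24 / 0.11)
p = 1.7846e-83

1.7846e-83


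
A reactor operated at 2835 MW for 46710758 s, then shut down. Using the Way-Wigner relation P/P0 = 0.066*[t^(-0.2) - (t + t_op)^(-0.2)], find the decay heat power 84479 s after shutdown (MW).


P/P0 = 0.066 * [t^(-0.2) - (t + t_op)^(-0.2)]
P/P0 = 0.066 * [84479^(-0.2) - (84479 + 46710758)^(-0.2)]
P/P0 = 0.066 * [0.1034309 - 0.02923881] = 0.004896678
P = 2835 * 0.004896678 = 13.882 MW

13.882


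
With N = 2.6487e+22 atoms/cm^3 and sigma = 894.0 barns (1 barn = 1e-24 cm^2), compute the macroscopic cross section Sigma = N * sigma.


Sigma = N * sigma_barns * 1e-24
Sigma = 2.6487e+22 * 894.0 * 1e-24
Sigma = 23.679 /cm

23.679


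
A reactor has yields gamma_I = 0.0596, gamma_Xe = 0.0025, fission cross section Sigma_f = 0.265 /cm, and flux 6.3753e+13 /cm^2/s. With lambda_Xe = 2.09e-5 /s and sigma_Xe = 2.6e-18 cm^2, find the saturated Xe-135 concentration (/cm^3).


Xe_eq = (gamma_I + gamma_Xe) * Sigma_f * phi / (lambda_Xe + sigma_Xe * phi)
Numerator = (0.0596 + 0.0025) * 0.265 * 6.3753e+13 = 1.049151e+12
Denominator = 2.09e-5 + 2.6e-18 * 6.3753e+13 = 1.866578e-04
Xe_eq = 1.049151e+12 / 1.866578e-04 = 5.6207e+15 /cm^3

5.6207e+15


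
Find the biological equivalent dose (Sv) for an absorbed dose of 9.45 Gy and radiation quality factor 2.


H = D * Q
H = 9.45 * 2
H = 18.900 Sv

18.900


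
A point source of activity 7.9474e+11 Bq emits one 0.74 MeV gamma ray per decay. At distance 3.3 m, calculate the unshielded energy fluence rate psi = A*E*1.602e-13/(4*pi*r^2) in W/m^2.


psi = A * E * 1.602e-13 / (4*pi*r^2)
psi = 7.9474e+11 * 0.74 * 1.602e-13 / (4*pi*3.3^2)
psi = 6.8846e-04 W/m^2

6.8846e-04


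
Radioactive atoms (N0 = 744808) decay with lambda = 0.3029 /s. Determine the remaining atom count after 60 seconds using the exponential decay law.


N = N0 * exp(-lambda * t)
N = 744808 * exp(-0.3029 * 60)
N = 0.0095318

0.0095318


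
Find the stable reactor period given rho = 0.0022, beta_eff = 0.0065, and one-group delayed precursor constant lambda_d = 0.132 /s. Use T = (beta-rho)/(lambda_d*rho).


T = (beta - rho) / (lambda_d * rho)
T = (0.0065 - 0.0022) / (0.132 * 0.0022)
T = 14.807 s

14.807


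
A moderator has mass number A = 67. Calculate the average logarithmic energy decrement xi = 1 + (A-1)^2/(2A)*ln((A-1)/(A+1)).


xi = 1 + (A-1)^2/(2A) * ln((A-1)/(A+1))
xi = 1 + (67-1)^2/(2*67) * ln((67-1)/(67 +1))
xi = 0.029556

0.029556


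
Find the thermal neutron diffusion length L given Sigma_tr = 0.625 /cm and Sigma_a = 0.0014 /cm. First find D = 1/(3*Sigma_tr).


D = 1 / (3 * Sigma_tr) = 1 / (3 * 0.625) = 0.5333333 cm
L = sqrt(D / Sigma_a)
L = sqrt(0.5333333 / 0.0014)
L = 19.518 cm

19.518


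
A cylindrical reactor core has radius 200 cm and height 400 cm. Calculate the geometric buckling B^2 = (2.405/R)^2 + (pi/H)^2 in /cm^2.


B^2 = (2.405/R)^2 + (pi/H)^2
B^2 = (2.405/200)^2 + (pi/400)^2
B^2 = 2.0629e-04 /cm^2

2.0629e-04


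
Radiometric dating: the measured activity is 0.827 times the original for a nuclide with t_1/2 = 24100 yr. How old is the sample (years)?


lambda = ln(2) / t_half = ln(2) / 24100 = 2.876129e-05 /yr
t = -ln(A/A0) / lambda
t = -ln(0.827) / 2.876129e-05
t = 6604.4 yr

6604.4


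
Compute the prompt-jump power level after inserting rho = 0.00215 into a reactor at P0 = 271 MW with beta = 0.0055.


P1/P0 = beta / (beta - rho)
P1/P0 = 0.0055 / (0.0055 - 0.00215) = 1.641791
P1 = 271 * 1.641791 = 444.93 MW

444.93


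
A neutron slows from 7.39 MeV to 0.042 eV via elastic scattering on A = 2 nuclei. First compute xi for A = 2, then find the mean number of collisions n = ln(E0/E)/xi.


xi = 1 + (A-1)^2/(2A)*ln((A-1)/(A+1)) = 0.7253469 (for A = 2)
n = ln(E0/E) / xi
n = ln(7.39e6 / 0.042) / 0.7253469
n = ln(1.759524e+08) / 0.7253469 = 26.175

26.175


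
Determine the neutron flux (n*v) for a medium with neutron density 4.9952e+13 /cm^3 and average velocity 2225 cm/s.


phi = n * v
phi = 4.9952e+13 * 2225
phi = 1.1114e+17 /cm^2/s

1.1114e+17


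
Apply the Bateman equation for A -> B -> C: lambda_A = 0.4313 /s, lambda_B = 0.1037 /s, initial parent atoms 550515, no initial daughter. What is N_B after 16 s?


N_B(t) = lambda_A * N_A0 / (lambda_B - lambda_A) * [exp(-lambda_A*t) - exp(-lambda_B*t)]
exp(-0.4313*16) = 0.001006980; exp(-0.1037*16) = 0.1902912
N_B = 0.4313 * 550515 / (0.1037 - 0.4313) * (0.001006980 - 0.1902912)
N_B = 137189

137189


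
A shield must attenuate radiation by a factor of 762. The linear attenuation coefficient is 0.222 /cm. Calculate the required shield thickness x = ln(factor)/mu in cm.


x = ln(factor) / mu
x = ln(762) / 0.222
x = 29.892 cm

29.892


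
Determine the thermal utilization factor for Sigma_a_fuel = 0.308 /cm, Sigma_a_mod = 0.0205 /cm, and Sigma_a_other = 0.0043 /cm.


f = Sigma_a_fuel / (Sigma_a_fuel + Sigma_a_mod + Sigma_a_other)
f = 0.308 / (0.308 + 0.0205 + 0.0043)
f = 0.92548

0.92548


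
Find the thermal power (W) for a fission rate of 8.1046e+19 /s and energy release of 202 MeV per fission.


P = fission_rate * E_MeV * 1.602e-13
P = 8.1046e+19 * 202 * 1.602e-13
P = 2.6227e+09 W

2.6227e+09


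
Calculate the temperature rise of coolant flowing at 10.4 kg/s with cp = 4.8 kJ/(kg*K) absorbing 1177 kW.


dT = Q / (m_dot * cp)
dT = 1177 / (10.4 * 4.8)
dT = 23.578 C

23.578


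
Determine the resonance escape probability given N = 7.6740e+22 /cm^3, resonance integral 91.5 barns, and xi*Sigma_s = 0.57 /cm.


p = exp(-N * I * 1e-24 / (xi*Sigma_s))
p = exp(-7.6740e+22 * 91.5 * 1e-24 / 0.57)
p = 4.4670e-06

4.4670e-06


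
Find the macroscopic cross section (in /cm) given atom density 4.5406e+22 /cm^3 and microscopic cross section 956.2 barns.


Sigma = N * sigma_barns * 1e-24
Sigma = 4.5406e+22 * 956.2 * 1e-24
Sigma = 43.417 /cm

43.417


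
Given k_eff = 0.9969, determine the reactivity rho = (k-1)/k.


rho = (k_eff - 1) / k_eff
rho = (0.9969 - 1) / 0.9969
rho = -0.0031096

-0.0031096


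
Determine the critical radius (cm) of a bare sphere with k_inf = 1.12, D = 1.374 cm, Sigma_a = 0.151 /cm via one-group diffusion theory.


L^2 = D / Sigma_a = 1.374 / 0.151 = 9.099338 cm^2
B_m^2 = (k_inf - 1) / L^2 = (1.12 - 1) / 9.099338 = 0.01318777 /cm^2
For a bare sphere: B_g = pi/R, so R_c = pi / sqrt(B_m^2)
R_c = pi / sqrt(0.01318777) = 27.357 cm

27.357


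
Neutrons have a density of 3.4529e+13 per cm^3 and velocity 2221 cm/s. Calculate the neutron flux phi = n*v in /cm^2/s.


phi = n * v
phi = 3.4529e+13 * 2221
phi = 7.6689e+16 /cm^2/s

7.6689e+16


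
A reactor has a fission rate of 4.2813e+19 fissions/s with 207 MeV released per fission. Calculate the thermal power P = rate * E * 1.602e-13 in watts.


P = fission_rate * E_MeV * 1.602e-13
P = 4.2813e+19 * 207 * 1.602e-13
P = 1.4197e+09 W

1.4197e+09


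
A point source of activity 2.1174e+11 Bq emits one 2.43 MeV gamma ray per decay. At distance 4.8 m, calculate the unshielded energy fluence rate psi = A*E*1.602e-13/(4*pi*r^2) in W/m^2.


psi = A * E * 1.602e-13 / (4*pi*r^2)
psi = 2.1174e+11 * 2.43 * 1.602e-13 / (4*pi*4.8^2)
psi = 2.8469e-04 W/m^2

2.8469e-04


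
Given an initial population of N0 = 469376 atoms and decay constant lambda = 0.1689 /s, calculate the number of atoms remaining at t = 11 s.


N = N0 * exp(-lambda * t)
N = 469376 * exp(-0.1689 * 11)
N = 73223

73223


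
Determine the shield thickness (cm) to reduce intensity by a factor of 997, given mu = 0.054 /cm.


x = ln(factor) / mu
x = ln(997) / 0.054
x = 127.87 cm

127.87


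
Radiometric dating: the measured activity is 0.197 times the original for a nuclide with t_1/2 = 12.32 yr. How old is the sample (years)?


lambda = ln(2) / t_half = ln(2) / 12.32 = 0.05626195 /yr
t = -ln(A/A0) / lambda
t = -ln(0.197) / 0.05626195
t = 28.875 yr

28.875


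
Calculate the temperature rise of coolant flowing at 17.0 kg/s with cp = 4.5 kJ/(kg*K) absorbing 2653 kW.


dT = Q / (m_dot * cp)
dT = 2653 / (17.0 * 4.5)
dT = 34.680 C

34.680


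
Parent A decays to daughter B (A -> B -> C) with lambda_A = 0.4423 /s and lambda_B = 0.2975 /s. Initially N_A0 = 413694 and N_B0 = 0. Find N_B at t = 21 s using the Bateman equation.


N_B(t) = lambda_A * N_A0 / (lambda_B - lambda_A) * [exp(-lambda_A*t) - exp(-lambda_B*t)]
exp(-0.4423*21) = 9.250018e-05; exp(-0.2975*21) = 0.001935286
N_B = 0.4423 * 413694 / (0.2975 - 0.4423) * (9.250018e-05 - 0.001935286)
N_B = 2328.6

2328.6


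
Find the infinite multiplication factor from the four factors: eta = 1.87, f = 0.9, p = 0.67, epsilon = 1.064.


k_inf = eta * f * p * epsilon
k_inf = 1.87 * 0.9 * 0.67 * 1.064
k_inf = 1.1998

1.1998


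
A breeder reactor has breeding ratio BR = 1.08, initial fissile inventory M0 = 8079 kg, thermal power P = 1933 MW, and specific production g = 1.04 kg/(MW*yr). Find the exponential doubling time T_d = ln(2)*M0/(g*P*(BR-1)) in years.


Breeding gain G = BR - 1 = 1.08 - 1 = 0.08
Fissile production rate = g * P * G = 1.04 * 1933 * 0.08 = 160.8256 kg/yr
T_d = ln(2) * M0 / (g * P * G)
T_d = ln(2) * 8079 / 160.8256 = 34.820 yr

34.820


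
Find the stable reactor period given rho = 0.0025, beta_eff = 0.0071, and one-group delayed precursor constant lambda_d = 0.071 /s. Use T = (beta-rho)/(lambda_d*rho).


T = (beta - rho) / (lambda_d * rho)
T = (0.0071 - 0.0025) / (0.071 * 0.0025)
T = 25.915 s

25.915


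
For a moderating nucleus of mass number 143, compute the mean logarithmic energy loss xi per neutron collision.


xi = 1 + (A-1)^2/(2A) * ln((A-1)/(A+1))
xi = 1 + (143-1)^2/(2*143) * ln((143-1)/(143 +1))
xi = 0.013921

0.013921


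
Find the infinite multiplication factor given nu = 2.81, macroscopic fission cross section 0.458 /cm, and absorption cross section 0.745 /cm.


k_inf = nu * Sigma_f / Sigma_a
k_inf = 2.81 * 0.458 / 0.745
k_inf = 1.7275

1.7275


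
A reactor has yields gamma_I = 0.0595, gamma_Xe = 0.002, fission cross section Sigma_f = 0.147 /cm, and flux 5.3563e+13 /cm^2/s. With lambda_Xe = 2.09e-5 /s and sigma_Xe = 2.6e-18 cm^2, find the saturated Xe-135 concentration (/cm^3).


Xe_eq = (gamma_I + gamma_Xe) * Sigma_f * phi / (lambda_Xe + sigma_Xe * phi)
Numerator = (0.0595 + 0.002) * 0.147 * 5.3563e+13 = 4.842363e+11
Denominator = 2.09e-5 + 2.6e-18 * 5.3563e+13 = 1.601638e-04
Xe_eq = 4.842363e+11 / 1.601638e-04 = 3.0234e+15 /cm^3

3.0234e+15


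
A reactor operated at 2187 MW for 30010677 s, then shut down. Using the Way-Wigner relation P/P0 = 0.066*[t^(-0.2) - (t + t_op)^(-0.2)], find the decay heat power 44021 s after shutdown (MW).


P/P0 = 0.066 * [t^(-0.2) - (t + t_op)^(-0.2)]
P/P0 = 0.066 * [44021^(-0.2) - (44021 + 30010677)^(-0.2)]
P/P0 = 0.066 * [0.1178333 - 0.03194608] = 0.005668557
P = 2187 * 0.005668557 = 12.397 MW

12.397


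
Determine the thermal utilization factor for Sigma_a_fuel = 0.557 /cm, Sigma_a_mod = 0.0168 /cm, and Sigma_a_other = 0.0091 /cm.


f = Sigma_a_fuel / (Sigma_a_fuel + Sigma_a_mod + Sigma_a_other)
f = 0.557 / (0.557 + 0.0168 + 0.0091)
f = 0.95557

0.95557


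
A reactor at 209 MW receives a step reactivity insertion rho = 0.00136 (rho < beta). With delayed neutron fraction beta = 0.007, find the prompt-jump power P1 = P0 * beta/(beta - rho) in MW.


P1/P0 = beta / (beta - rho)
P1/P0 = 0.007 / (0.007 - 0.00136) = 1.241135
P1 = 209 * 1.241135 = 259.40 MW

259.40


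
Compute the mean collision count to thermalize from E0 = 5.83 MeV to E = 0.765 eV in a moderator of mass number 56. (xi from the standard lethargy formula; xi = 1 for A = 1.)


xi = 1 + (A-1)^2/(2A)*ln((A-1)/(A+1)) = 0.03529286 (for A = 56)
n = ln(E0/E) / xi
n = ln(5.83e6 / 0.765) / 0.03529286
n = ln(7.620915e+06) / 0.03529286 = 449.00

449.00


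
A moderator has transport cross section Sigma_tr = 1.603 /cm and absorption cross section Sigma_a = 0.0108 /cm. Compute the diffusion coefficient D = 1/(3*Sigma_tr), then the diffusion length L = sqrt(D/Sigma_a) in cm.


D = 1 / (3 * Sigma_tr) = 1 / (3 * 1.603) = 0.2079434 cm
L = sqrt(D / Sigma_a)
L = sqrt(0.2079434 / 0.0108)
L = 4.3879 cm

4.3879


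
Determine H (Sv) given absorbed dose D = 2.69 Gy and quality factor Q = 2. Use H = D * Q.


H = D * Q
H = 2.69 * 2
H = 5.3800 Sv

5.3800


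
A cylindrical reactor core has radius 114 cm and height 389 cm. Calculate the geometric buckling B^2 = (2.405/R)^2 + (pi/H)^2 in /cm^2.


B^2 = (2.405/R)^2 + (pi/H)^2
B^2 = (2.405/114)^2 + (pi/389)^2
B^2 = 5.1028e-04 /cm^2

5.1028e-04


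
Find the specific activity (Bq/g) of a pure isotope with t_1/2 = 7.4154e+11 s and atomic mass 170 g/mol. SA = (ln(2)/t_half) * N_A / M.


lambda = ln(2) / t_half = ln(2) / 7.4154e+11 = 9.347401e-13 /s
SA = lambda * N_A / M
SA = 9.347401e-13 * 6.022e23 / 170
SA = 3.3112e+09 Bq/g

3.3112e+09


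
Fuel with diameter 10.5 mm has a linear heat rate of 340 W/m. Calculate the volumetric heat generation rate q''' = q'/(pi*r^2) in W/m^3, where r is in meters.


r = D / 2 / 1000 = 10.5 / 2 / 1000 = 0.00525 m
q''' = q' / (pi * r^2)
q''' = 340 / (pi * 0.00525^2)
q''' = 3.9265e+06 W/m^3

3.9265e+06


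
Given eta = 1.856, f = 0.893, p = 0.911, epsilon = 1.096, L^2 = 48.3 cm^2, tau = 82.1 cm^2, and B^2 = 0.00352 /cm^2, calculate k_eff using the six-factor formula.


k_inf = eta*f*p*eps = 1.856*0.893*0.911*1.096 = 1.654849
P_TNL = 1/(1 + L^2*B^2) = 1/(1 + 48.3*0.00352) = 0.8546892
P_FNL = exp(-B^2*tau) = exp(-0.00352*82.1) = 0.7490182
k_eff = k_inf * P_TNL * P_FNL = 1.654849 * 0.8546892 * 0.7490182
k_eff = 1.0594

1.0594
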